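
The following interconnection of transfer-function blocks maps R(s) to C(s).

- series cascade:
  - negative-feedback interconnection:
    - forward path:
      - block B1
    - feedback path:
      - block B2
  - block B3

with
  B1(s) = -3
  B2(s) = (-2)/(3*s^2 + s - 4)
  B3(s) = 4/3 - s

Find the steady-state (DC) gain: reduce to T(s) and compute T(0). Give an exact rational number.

Step 1 - collapse the loop (B1 forward, B2 return): (-9*s^2 - 3*s + 12)/(3*s^2 + s + 2)
Step 2 - multiply [B1/(1+B1*B2)], B3 (series): (9*s^3 - 9*s^2 - 16*s + 16)/(3*s^2 + s + 2)
Step 2 gives the overall T(s). Then T(0) = 16/2 = 8.

Hence the answer: 8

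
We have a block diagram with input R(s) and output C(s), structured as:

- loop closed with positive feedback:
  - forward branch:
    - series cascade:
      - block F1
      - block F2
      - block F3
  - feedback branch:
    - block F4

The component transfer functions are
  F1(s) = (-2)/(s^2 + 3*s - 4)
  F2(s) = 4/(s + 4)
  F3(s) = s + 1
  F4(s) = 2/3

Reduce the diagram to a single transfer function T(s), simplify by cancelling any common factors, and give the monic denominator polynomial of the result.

Step 1 - cascade F1, F2, F3 -> (-8*s - 8)/(s^3 + 7*s^2 + 8*s - 16)
Step 2 - close the feedback loop around (F1*F2*F3), F4 -> (-24*s - 24)/(3*s^3 + 21*s^2 + 40*s - 32)
No further cancellation is possible in the step-2 result, so that is T(s). Its denominator becomes monic after dividing by the leading coefficient 3.

Hence the answer: s^3 + 7*s^2 + 40*s/3 - 32/3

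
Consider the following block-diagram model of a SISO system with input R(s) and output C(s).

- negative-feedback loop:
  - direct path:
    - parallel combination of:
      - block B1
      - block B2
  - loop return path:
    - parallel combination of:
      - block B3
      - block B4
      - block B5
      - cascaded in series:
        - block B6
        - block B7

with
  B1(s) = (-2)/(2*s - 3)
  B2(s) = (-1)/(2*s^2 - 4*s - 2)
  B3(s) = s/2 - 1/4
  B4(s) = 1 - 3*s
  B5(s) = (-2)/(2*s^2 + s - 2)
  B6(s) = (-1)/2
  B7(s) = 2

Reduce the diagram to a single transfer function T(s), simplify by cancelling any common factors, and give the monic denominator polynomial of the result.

Step 1 - sum the parallel branches B1, B2 = (-4*s^2 + 6*s + 7)/(4*s^3 - 14*s^2 + 8*s + 6)
Step 2 - series reduction of B6, B7 = -1
Step 3 - parallel reduction of B3, B4, B5, (B6*B7) = (-20*s^3 - 12*s^2 + 19*s - 6)/(8*s^2 + 4*s - 8)
Step 4 - collapse the loop ((B1+B2) forward, (B3+B4+B5+(B6*B7)) return) = (-32*s^4 + 32*s^3 + 112*s^2 - 20*s - 56)/(112*s^5 - 168*s^4 - 312*s^3 + 246*s^2 + 57*s - 90)
T(s) is the step-4 result (common factors already cancelled). Leading coefficient of the denominator: 112. Divide through by 112 for the monic polynomial.

Answer: s^5 - 3*s^4/2 - 39*s^3/14 + 123*s^2/56 + 57*s/112 - 45/56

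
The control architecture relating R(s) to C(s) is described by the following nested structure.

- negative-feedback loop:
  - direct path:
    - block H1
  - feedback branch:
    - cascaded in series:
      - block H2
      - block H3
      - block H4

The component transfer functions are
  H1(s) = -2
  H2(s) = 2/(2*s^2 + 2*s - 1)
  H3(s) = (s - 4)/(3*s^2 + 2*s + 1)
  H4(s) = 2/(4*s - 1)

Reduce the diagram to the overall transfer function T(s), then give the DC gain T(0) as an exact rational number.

Answer: -2/33

Working:
Step 1. cascade H2, H3, H4 = (4*s - 16)/(24*s^5 + 34*s^4 + 2*s^3 - 3*s^2 - 4*s + 1)
Step 2. collapse the loop (H1 forward, (H2*H3*H4) return) = (-48*s^5 - 68*s^4 - 4*s^3 + 6*s^2 + 8*s - 2)/(24*s^5 + 34*s^4 + 2*s^3 - 3*s^2 - 12*s + 33)
DC gain: substitute s = 0 into T(s) from step 2: T(0) = -2/33.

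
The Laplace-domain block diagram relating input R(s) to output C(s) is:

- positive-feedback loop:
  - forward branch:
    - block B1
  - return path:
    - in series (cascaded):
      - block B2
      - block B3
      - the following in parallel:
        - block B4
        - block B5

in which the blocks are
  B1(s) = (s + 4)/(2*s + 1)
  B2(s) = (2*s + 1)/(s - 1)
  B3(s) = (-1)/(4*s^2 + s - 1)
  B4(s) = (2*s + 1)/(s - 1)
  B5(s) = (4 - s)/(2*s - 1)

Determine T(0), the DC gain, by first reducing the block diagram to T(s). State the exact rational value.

Step 1: parallel reduction of B4, B5; result (3*s^2 + 5*s - 5)/(2*s^2 - 3*s + 1)
Step 2: cascade B2, B3, (B4+B5); result (-6*s^3 - 13*s^2 + 5*s + 5)/(8*s^5 - 18*s^4 + 9*s^3 + 5*s^2 - 5*s + 1)
Step 3: feedback reduction of B1, (B2*B3*(B4+B5)); result (8*s^6 + 14*s^5 - 63*s^4 + 41*s^3 + 15*s^2 - 19*s + 4)/(16*s^6 - 28*s^5 + 6*s^4 + 56*s^3 + 42*s^2 - 28*s - 19)
Step 3 gives the overall T(s). Then T(0) = 4/(-19) = -4/19.

Answer: -4/19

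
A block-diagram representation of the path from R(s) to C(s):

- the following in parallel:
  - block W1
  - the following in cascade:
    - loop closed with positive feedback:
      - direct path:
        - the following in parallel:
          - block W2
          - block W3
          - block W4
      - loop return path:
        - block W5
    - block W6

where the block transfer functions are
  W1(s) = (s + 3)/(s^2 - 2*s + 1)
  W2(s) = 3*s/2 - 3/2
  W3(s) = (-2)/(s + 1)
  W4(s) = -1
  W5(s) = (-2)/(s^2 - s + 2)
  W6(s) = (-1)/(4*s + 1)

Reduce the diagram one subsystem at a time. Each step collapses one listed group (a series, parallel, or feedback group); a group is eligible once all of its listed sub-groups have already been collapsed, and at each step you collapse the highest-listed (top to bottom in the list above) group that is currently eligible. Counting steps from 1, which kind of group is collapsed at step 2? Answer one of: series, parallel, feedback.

(1) sum the parallel branches W2, W3, W4
(2) reduce the feedback loop with forward (W2+W3+W4) and return W5
(3) combine [(W2+W3+W4)/(1-(W2+W3+W4)*W5)], W6 in series
(4) add W1, ([(W2+W3+W4)/(1-(W2+W3+W4)*W5)]*W6) (parallel)
Step 2 collapses a feedback group.

Hence the answer: feedback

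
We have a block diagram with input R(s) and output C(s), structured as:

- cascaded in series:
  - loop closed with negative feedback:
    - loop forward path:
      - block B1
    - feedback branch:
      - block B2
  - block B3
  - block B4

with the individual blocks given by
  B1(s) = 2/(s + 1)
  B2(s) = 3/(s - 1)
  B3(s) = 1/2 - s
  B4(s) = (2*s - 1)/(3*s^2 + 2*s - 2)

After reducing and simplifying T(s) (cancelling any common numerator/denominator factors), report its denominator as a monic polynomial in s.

First reduce the diagram to T(s).

Step 1. reduce the feedback loop with forward B1 and return B2; result (2*s - 2)/(s^2 + 5)
Step 2. reduce the series chain [B1/(1+B1*B2)], B3, B4; result (-4*s^3 + 8*s^2 - 5*s + 1)/(3*s^4 + 2*s^3 + 13*s^2 + 10*s - 10)
That last expression is T(s), already simplified. Scaling its denominator by 1/3 (the reciprocal of the leading coefficient) yields the monic denominator.

Answer: s^4 + 2*s^3/3 + 13*s^2/3 + 10*s/3 - 10/3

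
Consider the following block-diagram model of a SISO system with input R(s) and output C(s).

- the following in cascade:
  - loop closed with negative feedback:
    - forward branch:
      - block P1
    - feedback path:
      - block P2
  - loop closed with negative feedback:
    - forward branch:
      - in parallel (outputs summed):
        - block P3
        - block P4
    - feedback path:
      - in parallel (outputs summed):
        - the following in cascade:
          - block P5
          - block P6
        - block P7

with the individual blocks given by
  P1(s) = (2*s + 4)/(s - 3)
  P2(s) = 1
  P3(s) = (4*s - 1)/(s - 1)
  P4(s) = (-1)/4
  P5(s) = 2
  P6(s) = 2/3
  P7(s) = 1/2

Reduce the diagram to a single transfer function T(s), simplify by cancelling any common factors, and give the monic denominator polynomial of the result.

Answer: s^2 + 2*s/63 - 19/189

Working:
(1) close the feedback loop around P1, P2; result (2*s + 4)/(3*s + 1)
(2) reduce the parallel group P3, P4; result (15*s - 3)/(4*s - 4)
(3) reduce the series chain P5, P6; result 4/3
(4) sum the parallel branches (P5*P6), P7; result 11/6
(5) feedback reduction of (P3+P4), ((P5*P6)+P7); result (30*s - 6)/(63*s - 19)
(6) cascade [P1/(1+P1*P2)], [(P3+P4)/(1+(P3+P4)*((P5*P6)+P7))]; result (60*s^2 + 108*s - 24)/(189*s^2 + 6*s - 19)
No further cancellation is possible in the step-6 result, so that is T(s). Its denominator becomes monic after dividing by the leading coefficient 189.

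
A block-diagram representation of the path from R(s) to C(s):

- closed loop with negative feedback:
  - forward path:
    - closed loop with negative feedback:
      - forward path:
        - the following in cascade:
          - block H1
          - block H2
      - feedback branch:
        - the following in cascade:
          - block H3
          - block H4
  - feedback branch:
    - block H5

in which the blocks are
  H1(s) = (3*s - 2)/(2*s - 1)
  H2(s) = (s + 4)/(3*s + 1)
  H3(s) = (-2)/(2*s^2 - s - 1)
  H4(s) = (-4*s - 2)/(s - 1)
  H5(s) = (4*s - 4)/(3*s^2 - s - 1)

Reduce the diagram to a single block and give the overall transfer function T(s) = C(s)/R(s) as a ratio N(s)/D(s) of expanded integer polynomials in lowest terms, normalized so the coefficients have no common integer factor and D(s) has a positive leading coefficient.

Step 1: cascade H1, H2 = (3*s^2 + 10*s - 8)/(6*s^2 - s - 1)
Step 2: combine H3, H4 in series = 4/(s^2 - 2*s + 1)
Step 3: feedback reduction of (H1*H2), (H3*H4) = (3*s^4 + 4*s^3 - 25*s^2 + 26*s - 8)/(6*s^4 - 13*s^3 + 19*s^2 + 41*s - 33)
Step 4: apply the feedback formula to [(H1*H2)/(1+(H1*H2)*(H3*H4))], H5: this yields T(s), and no further normalization is needed

Answer: (9*s^6 + 9*s^5 - 82*s^4 + 99*s^3 - 25*s^2 - 18*s + 8)/(18*s^6 - 33*s^5 + 68*s^4 + s^3 + 45*s^2 - 144*s + 65)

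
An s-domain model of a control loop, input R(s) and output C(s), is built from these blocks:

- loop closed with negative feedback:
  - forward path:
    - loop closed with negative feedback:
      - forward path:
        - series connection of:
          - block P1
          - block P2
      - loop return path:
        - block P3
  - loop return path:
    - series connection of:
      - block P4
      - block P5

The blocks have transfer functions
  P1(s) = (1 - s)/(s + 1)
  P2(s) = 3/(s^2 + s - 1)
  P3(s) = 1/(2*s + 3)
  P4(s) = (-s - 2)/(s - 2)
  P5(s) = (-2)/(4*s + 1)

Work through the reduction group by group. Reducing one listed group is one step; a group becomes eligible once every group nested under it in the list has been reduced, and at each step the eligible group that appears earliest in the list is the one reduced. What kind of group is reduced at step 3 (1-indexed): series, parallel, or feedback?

The answer is series.

Reasoning:
[1] reduce the series chain P1, P2
[2] reduce the feedback loop with forward (P1*P2) and return P3
[3] combine P4, P5 in series
[4] collapse the loop ([(P1*P2)/(1+(P1*P2)*P3)] forward, (P4*P5) return)
At step 3 the group reduced is series.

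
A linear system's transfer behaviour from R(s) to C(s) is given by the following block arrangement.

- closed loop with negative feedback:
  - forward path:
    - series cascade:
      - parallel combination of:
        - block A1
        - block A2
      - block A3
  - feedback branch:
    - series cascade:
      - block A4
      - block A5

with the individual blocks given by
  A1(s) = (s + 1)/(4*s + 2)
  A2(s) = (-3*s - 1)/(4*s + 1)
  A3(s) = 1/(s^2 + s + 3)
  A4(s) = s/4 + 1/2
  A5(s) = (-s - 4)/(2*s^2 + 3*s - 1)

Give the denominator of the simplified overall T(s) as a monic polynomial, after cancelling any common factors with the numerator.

Answer: s^6 + 13*s^5/4 + 97*s^4/16 + 989*s^3/128 + 351*s^2/128 - 17*s/64 - 1/8

Working:
Step 1. parallel reduction of A1, A2: (-8*s^2 - 5*s - 1)/(16*s^2 + 12*s + 2)
Step 2. combine (A1+A2), A3 in series: (-8*s^2 - 5*s - 1)/(16*s^4 + 28*s^3 + 62*s^2 + 38*s + 6)
Step 3. combine A4, A5 in series: (-s^2 - 6*s - 8)/(8*s^2 + 12*s - 4)
Step 4. collapse the loop (((A1+A2)*A3) forward, (A4*A5) return): (-64*s^4 - 136*s^3 - 36*s^2 + 8*s + 4)/(128*s^6 + 416*s^5 + 776*s^4 + 989*s^3 + 351*s^2 - 34*s - 16)
That last expression is T(s), already simplified. Scaling its denominator by 1/128 (the reciprocal of the leading coefficient) yields the monic denominator.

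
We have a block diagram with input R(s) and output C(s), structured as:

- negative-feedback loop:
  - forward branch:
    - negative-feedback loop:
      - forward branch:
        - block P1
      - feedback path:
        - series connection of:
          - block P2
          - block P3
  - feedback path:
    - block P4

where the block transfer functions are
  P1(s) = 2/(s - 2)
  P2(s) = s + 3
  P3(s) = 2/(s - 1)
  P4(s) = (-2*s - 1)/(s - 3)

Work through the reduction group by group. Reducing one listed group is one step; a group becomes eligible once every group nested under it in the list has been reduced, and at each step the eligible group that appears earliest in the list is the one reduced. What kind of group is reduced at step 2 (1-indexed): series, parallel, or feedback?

Step 1 - reduce the series chain P2, P3
Step 2 - apply the feedback formula to P1, (P2*P3)
Step 3 - apply the feedback formula to [P1/(1+P1*(P2*P3))], P4
At step 2 the group reduced is feedback.

Hence the answer: feedback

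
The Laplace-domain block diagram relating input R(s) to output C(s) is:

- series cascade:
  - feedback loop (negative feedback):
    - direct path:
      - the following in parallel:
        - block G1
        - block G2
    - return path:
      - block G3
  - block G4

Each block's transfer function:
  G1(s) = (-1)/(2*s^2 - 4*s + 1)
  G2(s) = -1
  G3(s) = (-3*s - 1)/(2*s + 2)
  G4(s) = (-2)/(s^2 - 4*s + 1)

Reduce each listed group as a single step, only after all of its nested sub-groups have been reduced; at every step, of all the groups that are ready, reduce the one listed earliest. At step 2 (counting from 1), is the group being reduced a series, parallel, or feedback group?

Step 1. sum the parallel branches G1, G2
Step 2. reduce the feedback loop with forward (G1+G2) and return G3
Step 3. multiply [(G1+G2)/(1+(G1+G2)*G3)], G4 (series)
Step 2: feedback.

Hence the answer: feedback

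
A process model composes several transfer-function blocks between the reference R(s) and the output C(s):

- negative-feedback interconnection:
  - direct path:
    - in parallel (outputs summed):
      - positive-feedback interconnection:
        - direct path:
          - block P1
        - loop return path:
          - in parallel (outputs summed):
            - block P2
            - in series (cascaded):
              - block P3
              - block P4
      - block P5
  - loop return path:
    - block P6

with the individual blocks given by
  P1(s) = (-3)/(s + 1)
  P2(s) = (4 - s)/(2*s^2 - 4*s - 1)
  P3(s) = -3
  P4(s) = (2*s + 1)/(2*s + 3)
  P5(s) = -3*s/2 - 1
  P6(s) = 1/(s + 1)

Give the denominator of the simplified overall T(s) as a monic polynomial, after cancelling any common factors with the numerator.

Reducing step by step:

[1] series reduction of P3, P4 = (-6*s - 3)/(2*s + 3)
[2] add P2, (P3*P4) (parallel) = (-12*s^3 + 16*s^2 + 23*s + 15)/(4*s^3 - 2*s^2 - 14*s - 3)
[3] apply the feedback formula to P1, (P2+(P3*P4)) = (-12*s^3 + 6*s^2 + 42*s + 9)/(4*s^4 - 34*s^3 + 32*s^2 + 52*s + 42)
[4] add [P1/(1-P1*(P2+(P3*P4)))], P5 (parallel) = (-6*s^5 + 47*s^4 - 26*s^3 - 104*s^2 - 73*s - 33)/(4*s^4 - 34*s^3 + 32*s^2 + 52*s + 42)
[5] apply the feedback formula to ([P1/(1-P1*(P2+(P3*P4)))]+P5), P6 = (6*s^6 - 41*s^5 - 21*s^4 + 130*s^3 + 177*s^2 + 106*s + 33)/(2*s^5 - 17*s^4 + 28*s^3 + 20*s^2 - 21*s - 9)
The result of step 5 is T(s) in lowest terms. Its denominator has leading coefficient 2; dividing the denominator through by 2 makes it monic.

Answer: s^5 - 17*s^4/2 + 14*s^3 + 10*s^2 - 21*s/2 - 9/2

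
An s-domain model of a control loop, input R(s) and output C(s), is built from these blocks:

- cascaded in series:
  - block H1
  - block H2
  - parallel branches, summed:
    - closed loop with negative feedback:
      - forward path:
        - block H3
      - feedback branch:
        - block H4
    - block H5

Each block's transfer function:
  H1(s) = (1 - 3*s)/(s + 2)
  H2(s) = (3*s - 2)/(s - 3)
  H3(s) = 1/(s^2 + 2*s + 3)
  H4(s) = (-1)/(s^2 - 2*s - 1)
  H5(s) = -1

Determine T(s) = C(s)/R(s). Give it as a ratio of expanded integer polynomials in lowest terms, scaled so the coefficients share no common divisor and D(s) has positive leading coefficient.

[1] feedback reduction of H3, H4; result (s^2 - 2*s - 1)/(s^4 - 2*s^2 - 8*s - 4)
[2] reduce the parallel group [H3/(1+H3*H4)], H5; result (-s^4 + 3*s^2 + 6*s + 3)/(s^4 - 2*s^2 - 8*s - 4)
[3] cascade H1, H2, ([H3/(1+H3*H4)]+H5) - this is the overall T(s), already in the required normalized form

Therefore the answer is (9*s^6 - 9*s^5 - 25*s^4 - 27*s^3 + 21*s^2 + 15*s - 6)/(s^6 - s^5 - 8*s^4 - 6*s^3 + 16*s^2 + 52*s + 24).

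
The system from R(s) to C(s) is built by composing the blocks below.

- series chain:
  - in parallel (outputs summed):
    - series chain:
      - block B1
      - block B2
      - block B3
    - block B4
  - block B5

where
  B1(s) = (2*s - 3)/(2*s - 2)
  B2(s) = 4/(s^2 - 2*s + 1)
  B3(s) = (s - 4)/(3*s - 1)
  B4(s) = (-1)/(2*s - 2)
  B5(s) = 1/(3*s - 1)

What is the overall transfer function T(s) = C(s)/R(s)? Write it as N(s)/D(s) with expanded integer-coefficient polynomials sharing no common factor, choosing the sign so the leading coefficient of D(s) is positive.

Reducing step by step:

Step 1: cascade B1, B2, B3; result (4*s^2 - 22*s + 24)/(3*s^4 - 10*s^3 + 12*s^2 - 6*s + 1)
Step 2: sum the parallel branches (B1*B2*B3), B4; result (-3*s^3 + 15*s^2 - 49*s + 49)/(6*s^4 - 20*s^3 + 24*s^2 - 12*s + 2)
Step 3: multiply ((B1*B2*B3)+B4), B5 (series) - this is the overall T(s), already in the required normalized form

Answer: (-3*s^3 + 15*s^2 - 49*s + 49)/(18*s^5 - 66*s^4 + 92*s^3 - 60*s^2 + 18*s - 2)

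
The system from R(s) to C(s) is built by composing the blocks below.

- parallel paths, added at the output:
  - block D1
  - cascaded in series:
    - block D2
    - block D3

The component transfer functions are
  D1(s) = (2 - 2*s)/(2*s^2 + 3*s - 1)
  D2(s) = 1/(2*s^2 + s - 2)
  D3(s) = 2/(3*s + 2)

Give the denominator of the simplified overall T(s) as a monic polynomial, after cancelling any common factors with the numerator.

Answer: s^5 + 8*s^4/3 + 7*s^3/12 - 9*s^2/4 - 2*s/3 + 1/3

Working:
Step 1. series reduction of D2, D3 = 2/(6*s^3 + 7*s^2 - 4*s - 4)
Step 2. parallel reduction of D1, (D2*D3) = (-12*s^4 - 2*s^3 + 26*s^2 + 6*s - 10)/(12*s^5 + 32*s^4 + 7*s^3 - 27*s^2 - 8*s + 4)
No further cancellation is possible in the step-2 result, so that is T(s). Its denominator becomes monic after dividing by the leading coefficient 12.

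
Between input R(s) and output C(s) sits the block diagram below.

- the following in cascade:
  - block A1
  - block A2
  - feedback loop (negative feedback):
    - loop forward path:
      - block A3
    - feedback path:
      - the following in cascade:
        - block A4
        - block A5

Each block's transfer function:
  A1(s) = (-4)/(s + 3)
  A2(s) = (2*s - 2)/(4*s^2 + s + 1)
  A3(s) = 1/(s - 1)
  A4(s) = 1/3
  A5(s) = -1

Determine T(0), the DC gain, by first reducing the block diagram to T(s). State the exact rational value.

Step 1 - reduce the series chain A4, A5 gives (-1)/3
Step 2 - apply the feedback formula to A3, (A4*A5) gives 3/(3*s - 4)
Step 3 - multiply A1, A2, [A3/(1+A3*(A4*A5))] (series) gives (24 - 24*s)/(12*s^4 + 23*s^3 - 40*s^2 - 7*s - 12)
DC gain: substitute s = 0 into T(s) from step 3: T(0) = 24/(-12) = -2.

Hence the answer: -2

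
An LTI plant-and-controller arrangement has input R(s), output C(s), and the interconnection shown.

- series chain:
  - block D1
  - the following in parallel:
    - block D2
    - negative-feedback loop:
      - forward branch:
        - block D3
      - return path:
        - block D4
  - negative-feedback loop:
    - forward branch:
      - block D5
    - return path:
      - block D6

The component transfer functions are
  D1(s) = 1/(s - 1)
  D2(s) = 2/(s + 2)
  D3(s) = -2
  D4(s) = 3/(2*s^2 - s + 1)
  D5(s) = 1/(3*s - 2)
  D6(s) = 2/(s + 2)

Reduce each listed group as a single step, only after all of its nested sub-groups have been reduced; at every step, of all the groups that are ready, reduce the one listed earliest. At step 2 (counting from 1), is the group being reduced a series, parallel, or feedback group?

Step 1: feedback reduction of D3, D4
Step 2: add D2, [D3/(1+D3*D4)] (parallel)
Step 3: close the feedback loop around D5, D6
Step 4: reduce the series chain D1, (D2+[D3/(1+D3*D4)]), [D5/(1+D5*D6)]
At step 2 the group reduced is parallel.

Final answer: parallel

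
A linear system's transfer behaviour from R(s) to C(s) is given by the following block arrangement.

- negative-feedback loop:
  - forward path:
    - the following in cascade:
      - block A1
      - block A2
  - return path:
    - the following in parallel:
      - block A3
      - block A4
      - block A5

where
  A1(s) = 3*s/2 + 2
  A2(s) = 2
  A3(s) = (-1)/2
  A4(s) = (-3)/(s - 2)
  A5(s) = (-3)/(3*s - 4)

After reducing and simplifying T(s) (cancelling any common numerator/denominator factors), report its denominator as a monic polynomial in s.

Step 1. multiply A1, A2 (series): 3*s + 4
Step 2. combine A3, A4, A5 in parallel: (-3*s^2 - 14*s + 28)/(6*s^2 - 20*s + 16)
Step 3. feedback reduction of (A1*A2), (A3+A4+A5): (-18*s^3 + 36*s^2 + 32*s - 64)/(9*s^3 + 48*s^2 - 8*s - 128)
T(s) is the step-3 result (common factors already cancelled). Leading coefficient of the denominator: 9. Divide through by 9 for the monic polynomial.

Therefore the answer is s^3 + 16*s^2/3 - 8*s/9 - 128/9.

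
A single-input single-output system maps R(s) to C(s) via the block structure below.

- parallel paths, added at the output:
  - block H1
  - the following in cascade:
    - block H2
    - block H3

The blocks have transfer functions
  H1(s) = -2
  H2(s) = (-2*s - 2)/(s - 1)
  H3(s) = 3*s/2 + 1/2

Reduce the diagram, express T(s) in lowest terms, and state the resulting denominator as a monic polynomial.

Answer: s - 1

Working:
Step 1. combine H2, H3 in series -> (-3*s^2 - 4*s - 1)/(s - 1)
Step 2. add H1, (H2*H3) (parallel) -> (-3*s^2 - 6*s + 1)/(s - 1)
Step 2 gives the fully reduced T(s), with no common factor left to cancel. The denominator is already monic (leading coefficient 1).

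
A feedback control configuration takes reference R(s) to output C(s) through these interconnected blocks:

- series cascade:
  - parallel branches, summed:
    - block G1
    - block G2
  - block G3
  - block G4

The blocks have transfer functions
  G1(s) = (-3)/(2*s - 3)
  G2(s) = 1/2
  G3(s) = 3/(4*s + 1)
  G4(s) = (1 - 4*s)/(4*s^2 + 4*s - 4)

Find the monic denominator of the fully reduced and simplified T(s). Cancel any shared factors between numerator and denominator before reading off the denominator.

Step 1 - sum the parallel branches G1, G2 -> (2*s - 9)/(4*s - 6)
Step 2 - combine (G1+G2), G3, G4 in series -> (-24*s^2 + 114*s - 27)/(64*s^4 - 16*s^3 - 168*s^2 + 56*s + 24)
That last expression is T(s), already simplified. Scaling its denominator by 1/64 (the reciprocal of the leading coefficient) yields the monic denominator.

Answer: s^4 - s^3/4 - 21*s^2/8 + 7*s/8 + 3/8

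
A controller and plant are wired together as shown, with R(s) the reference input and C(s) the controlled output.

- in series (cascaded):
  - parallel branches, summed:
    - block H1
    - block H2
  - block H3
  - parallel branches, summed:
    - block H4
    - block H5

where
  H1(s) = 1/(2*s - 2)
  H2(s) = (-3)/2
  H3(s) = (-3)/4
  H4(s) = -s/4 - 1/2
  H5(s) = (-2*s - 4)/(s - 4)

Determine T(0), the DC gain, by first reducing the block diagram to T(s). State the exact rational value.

[1] parallel reduction of H1, H2 -> (4 - 3*s)/(2*s - 2)
[2] reduce the parallel group H4, H5 -> (-s^2 - 6*s - 8)/(4*s - 16)
[3] cascade (H1+H2), H3, (H4+H5) -> (-9*s^3 - 42*s^2 + 96)/(32*s^2 - 160*s + 128)
That last expression is T(s); at s = 0 only the constant terms survive, so T(0) = 96/128 = 3/4.

Therefore the answer is 3/4.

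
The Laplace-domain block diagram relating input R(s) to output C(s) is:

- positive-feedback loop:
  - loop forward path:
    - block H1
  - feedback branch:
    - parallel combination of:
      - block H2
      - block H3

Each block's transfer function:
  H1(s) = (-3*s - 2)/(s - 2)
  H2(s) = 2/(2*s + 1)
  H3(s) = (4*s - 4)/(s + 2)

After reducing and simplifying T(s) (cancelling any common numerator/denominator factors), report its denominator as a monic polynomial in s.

Step 1 - reduce the parallel group H2, H3 = (8*s^2 - 2*s)/(2*s^2 + 5*s + 2)
Step 2 - apply the feedback formula to H1, (H2+H3) = (-6*s^3 - 19*s^2 - 16*s - 4)/(26*s^3 + 11*s^2 - 12*s - 4)
That last expression is T(s), already simplified. Scaling its denominator by 1/26 (the reciprocal of the leading coefficient) yields the monic denominator.

Answer: s^3 + 11*s^2/26 - 6*s/13 - 2/13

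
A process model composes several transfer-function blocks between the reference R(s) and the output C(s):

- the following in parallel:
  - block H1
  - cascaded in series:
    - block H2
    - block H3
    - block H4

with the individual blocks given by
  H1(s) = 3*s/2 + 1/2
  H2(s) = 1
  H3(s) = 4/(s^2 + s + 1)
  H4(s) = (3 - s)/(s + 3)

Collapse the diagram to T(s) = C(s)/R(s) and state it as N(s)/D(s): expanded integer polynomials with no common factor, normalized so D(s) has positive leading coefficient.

1. series reduction of H2, H3, H4: (12 - 4*s)/(s^3 + 4*s^2 + 4*s + 3)
2. combine H1, (H2*H3*H4) in parallel - this is the overall T(s), already in the required normalized form

Final answer: (3*s^4 + 13*s^3 + 16*s^2 + 5*s + 27)/(2*s^3 + 8*s^2 + 8*s + 6)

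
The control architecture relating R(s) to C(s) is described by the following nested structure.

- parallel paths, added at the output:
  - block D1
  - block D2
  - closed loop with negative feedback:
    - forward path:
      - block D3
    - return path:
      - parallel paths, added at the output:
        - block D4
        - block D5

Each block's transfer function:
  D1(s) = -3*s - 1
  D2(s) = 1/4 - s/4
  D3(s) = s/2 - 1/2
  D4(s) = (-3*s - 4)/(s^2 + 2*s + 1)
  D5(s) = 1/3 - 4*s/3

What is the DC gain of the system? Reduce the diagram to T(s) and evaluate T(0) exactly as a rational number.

Step 1 - sum the parallel branches D4, D5 = (-4*s^3 - 7*s^2 - 11*s - 11)/(3*s^2 + 6*s + 3)
Step 2 - feedback reduction of D3, (D4+D5) = (-3*s^3 - 3*s^2 + 3*s + 3)/(4*s^4 + 3*s^3 - 2*s^2 - 12*s - 17)
Step 3 - reduce the parallel group D1, D2, [D3/(1+D3*(D4+D5))] = (-52*s^5 - 51*s^4 + 5*s^3 + 150*s^2 + 269*s + 63)/(16*s^4 + 12*s^3 - 8*s^2 - 48*s - 68)
The step-3 result is T(s). Setting s = 0: T(0) = 63/(-68) = -63/68.

Therefore the answer is -63/68.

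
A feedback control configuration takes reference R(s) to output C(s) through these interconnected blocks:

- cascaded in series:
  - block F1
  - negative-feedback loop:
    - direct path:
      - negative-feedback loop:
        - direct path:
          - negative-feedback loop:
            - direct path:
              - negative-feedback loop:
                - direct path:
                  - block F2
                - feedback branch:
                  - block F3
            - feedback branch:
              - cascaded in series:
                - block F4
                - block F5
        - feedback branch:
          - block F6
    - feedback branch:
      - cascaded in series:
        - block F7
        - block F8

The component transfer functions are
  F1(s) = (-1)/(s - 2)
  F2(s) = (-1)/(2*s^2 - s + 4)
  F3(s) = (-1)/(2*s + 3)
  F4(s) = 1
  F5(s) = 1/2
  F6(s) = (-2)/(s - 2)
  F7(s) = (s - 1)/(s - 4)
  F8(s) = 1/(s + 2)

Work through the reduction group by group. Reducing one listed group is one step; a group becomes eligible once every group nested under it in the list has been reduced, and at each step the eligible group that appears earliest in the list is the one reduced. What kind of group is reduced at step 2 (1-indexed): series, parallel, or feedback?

Step 1 - reduce the feedback loop with forward F2 and return F3
Step 2 - combine F4, F5 in series
Step 3 - collapse the loop ([F2/(1+F2*F3)] forward, (F4*F5) return)
Step 4 - apply the feedback formula to [[F2/(1+F2*F3)]/(1+[F2/(1+F2*F3)]*(F4*F5))], F6
Step 5 - cascade F7, F8
Step 6 - reduce the feedback loop with forward [[[F2/(1+F2*F3)]/(1+[F2/(1+F2*F3)]*(F4*F5))]/(1+[[F2/(1+F2*F3)]/(1+[F2/(1+F2*F3)]*(F4*F5))]*F6)] and return (F7*F8)
Step 7 - series reduction of F1, [[[[F2/(1+F2*F3)]/(1+[F2/(1+F2*F3)]*(F4*F5))]/(1+[[F2/(1+F2*F3)]/(1+[F2/(1+F2*F3)]*(F4*F5))]*F6)]/(1+[[[F2/(1+F2*F3)]/(1+[F2/(1+F2*F3)]*(F4*F5))]/(1+[[F2/(1+F2*F3)]/(1+[F2/(1+F2*F3)]*(F4*F5))]*F6)]*(F7*F8))]
At step 2 the group reduced is series.

Hence the answer: series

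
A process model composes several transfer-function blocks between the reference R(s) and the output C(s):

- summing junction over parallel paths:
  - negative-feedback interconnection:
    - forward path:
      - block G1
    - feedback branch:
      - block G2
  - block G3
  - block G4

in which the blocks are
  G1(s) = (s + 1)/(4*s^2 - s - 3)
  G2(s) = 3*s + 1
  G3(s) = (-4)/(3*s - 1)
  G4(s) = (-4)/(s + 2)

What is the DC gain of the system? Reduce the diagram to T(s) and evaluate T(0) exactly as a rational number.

1. feedback reduction of G1, G2; result (s + 1)/(7*s^2 + 3*s - 2)
2. parallel reduction of [G1/(1+G1*G2)], G3, G4; result (-109*s^3 - 68*s^2 + 23*s + 6)/(21*s^4 + 44*s^3 - 5*s^2 - 16*s + 4)
DC gain: substitute s = 0 into T(s) from step 2: T(0) = 6/4 = 3/2.

Therefore the answer is 3/2.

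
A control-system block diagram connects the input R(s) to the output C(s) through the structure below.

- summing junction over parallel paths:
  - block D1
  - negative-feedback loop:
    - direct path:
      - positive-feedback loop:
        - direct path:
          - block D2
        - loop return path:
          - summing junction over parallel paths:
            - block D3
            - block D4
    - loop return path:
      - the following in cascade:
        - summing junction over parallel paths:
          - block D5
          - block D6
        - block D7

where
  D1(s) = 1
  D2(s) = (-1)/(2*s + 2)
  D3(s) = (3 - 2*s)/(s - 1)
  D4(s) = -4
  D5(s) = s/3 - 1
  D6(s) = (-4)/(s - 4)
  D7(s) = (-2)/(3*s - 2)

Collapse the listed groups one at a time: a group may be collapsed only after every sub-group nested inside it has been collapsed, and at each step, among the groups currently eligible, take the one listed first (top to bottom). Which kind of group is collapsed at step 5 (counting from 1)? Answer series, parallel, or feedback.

[1] sum the parallel branches D3, D4
[2] apply the feedback formula to D2, (D3+D4)
[3] add D5, D6 (parallel)
[4] reduce the series chain (D5+D6), D7
[5] apply the feedback formula to [D2/(1-D2*(D3+D4))], ((D5+D6)*D7)
[6] parallel reduction of D1, [[D2/(1-D2*(D3+D4))]/(1+[D2/(1-D2*(D3+D4))]*((D5+D6)*D7))]
So the answer for step 5 is feedback.

Therefore the answer is feedback.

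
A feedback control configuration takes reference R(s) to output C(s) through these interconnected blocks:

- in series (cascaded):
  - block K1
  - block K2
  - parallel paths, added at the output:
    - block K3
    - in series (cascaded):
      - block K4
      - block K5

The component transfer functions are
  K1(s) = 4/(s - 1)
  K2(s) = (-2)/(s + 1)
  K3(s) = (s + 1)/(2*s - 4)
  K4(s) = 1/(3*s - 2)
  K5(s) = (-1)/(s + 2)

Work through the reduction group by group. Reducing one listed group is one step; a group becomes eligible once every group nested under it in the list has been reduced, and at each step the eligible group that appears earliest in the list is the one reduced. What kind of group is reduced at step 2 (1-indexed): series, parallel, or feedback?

Step 1 - series reduction of K4, K5
Step 2 - add K3, (K4*K5) (parallel)
Step 3 - series reduction of K1, K2, (K3+(K4*K5))
The group at step 2 is a parallel group.

Answer: parallel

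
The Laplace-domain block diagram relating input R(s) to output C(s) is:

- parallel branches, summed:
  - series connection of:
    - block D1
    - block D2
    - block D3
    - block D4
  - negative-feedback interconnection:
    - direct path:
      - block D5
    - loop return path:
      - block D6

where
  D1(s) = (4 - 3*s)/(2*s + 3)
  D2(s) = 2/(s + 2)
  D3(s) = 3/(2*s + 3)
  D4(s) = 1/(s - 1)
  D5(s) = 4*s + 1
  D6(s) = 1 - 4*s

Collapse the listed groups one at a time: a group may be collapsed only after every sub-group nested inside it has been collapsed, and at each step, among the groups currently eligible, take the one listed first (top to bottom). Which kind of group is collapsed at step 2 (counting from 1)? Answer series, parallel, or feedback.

The answer is feedback.

Reasoning:
Step 1: combine D1, D2, D3, D4 in series
Step 2: close the feedback loop around D5, D6
Step 3: combine (D1*D2*D3*D4), [D5/(1+D5*D6)] in parallel
The group at step 2 is a feedback group.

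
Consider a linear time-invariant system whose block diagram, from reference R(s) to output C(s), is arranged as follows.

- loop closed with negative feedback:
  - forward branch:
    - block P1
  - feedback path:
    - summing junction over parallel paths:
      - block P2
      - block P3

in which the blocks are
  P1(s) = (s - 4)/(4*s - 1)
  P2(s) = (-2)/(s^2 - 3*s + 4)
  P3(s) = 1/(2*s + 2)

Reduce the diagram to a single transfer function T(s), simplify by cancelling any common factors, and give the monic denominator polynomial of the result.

Answer: s^4 - 17*s^3/8 + s^2/8 + 29*s/4 - 1

Working:
Step 1: reduce the parallel group P2, P3; result (s^2 - 7*s)/(2*s^3 - 4*s^2 + 2*s + 8)
Step 2: close the feedback loop around P1, (P2+P3); result (2*s^4 - 12*s^3 + 18*s^2 - 32)/(8*s^4 - 17*s^3 + s^2 + 58*s - 8)
The result of step 2 is T(s) in lowest terms. Its denominator has leading coefficient 8; dividing the denominator through by 8 makes it monic.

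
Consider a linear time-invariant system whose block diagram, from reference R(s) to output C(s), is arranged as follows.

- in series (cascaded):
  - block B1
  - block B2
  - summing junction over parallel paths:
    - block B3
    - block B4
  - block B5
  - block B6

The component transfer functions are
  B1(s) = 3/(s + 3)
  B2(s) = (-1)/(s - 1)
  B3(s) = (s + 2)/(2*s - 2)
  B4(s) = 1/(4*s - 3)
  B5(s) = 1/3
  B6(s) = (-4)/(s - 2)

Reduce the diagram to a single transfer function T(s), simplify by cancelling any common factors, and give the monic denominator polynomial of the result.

The answer is s^5 - 7*s^4/4 - 25*s^3/4 + 73*s^2/4 - 63*s/4 + 9/2.

Reasoning:
Step 1: reduce the parallel group B3, B4, giving (4*s^2 + 7*s - 8)/(8*s^2 - 14*s + 6)
Step 2: reduce the series chain B1, B2, (B3+B4), B5, B6, giving (8*s^2 + 14*s - 16)/(4*s^5 - 7*s^4 - 25*s^3 + 73*s^2 - 63*s + 18)
The result of step 2 is T(s) in lowest terms. Its denominator has leading coefficient 4; dividing the denominator through by 4 makes it monic.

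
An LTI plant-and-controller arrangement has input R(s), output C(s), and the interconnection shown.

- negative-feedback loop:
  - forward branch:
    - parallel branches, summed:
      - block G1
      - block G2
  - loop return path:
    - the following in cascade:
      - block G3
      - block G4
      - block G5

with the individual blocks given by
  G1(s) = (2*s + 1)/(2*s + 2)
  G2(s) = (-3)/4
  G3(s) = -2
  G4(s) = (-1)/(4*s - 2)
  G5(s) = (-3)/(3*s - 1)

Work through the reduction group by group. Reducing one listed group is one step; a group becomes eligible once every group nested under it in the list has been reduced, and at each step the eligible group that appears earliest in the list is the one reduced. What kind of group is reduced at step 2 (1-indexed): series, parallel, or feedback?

Step 1: sum the parallel branches G1, G2
Step 2: reduce the series chain G3, G4, G5
Step 3: apply the feedback formula to (G1+G2), (G3*G4*G5)
The group at step 2 is a series group.

Therefore the answer is series.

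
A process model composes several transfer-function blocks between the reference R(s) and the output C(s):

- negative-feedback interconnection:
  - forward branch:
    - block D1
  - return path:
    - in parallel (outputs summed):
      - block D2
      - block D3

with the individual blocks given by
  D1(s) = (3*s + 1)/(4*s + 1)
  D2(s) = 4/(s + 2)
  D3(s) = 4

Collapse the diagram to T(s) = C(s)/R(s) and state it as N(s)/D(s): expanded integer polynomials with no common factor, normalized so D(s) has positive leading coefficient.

First reduce the diagram to T(s).

1. combine D2, D3 in parallel; result (4*s + 12)/(s + 2)
2. collapse the loop (D1 forward, (D2+D3) return), giving the overall T(s)

Answer: (3*s^2 + 7*s + 2)/(16*s^2 + 49*s + 14)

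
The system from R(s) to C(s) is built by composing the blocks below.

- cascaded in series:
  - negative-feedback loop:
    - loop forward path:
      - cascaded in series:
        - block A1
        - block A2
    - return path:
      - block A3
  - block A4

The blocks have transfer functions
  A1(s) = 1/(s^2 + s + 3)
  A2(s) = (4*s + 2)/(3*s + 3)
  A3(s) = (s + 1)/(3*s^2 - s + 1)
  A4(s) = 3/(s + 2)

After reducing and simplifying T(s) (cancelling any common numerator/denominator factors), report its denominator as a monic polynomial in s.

1. reduce the series chain A1, A2 gives (4*s + 2)/(3*s^3 + 6*s^2 + 12*s + 9)
2. apply the feedback formula to (A1*A2), A3 gives (12*s^3 + 2*s^2 + 2*s + 2)/(9*s^5 + 15*s^4 + 33*s^3 + 25*s^2 + 9*s + 11)
3. series reduction of [(A1*A2)/(1+(A1*A2)*A3)], A4 gives (36*s^3 + 6*s^2 + 6*s + 6)/(9*s^6 + 33*s^5 + 63*s^4 + 91*s^3 + 59*s^2 + 29*s + 22)
Step 3 gives the fully reduced T(s), with no common factor left to cancel. The denominator's leading coefficient is 9, so divide each of its coefficients by 9 to get the monic form.

Therefore the answer is s^6 + 11*s^5/3 + 7*s^4 + 91*s^3/9 + 59*s^2/9 + 29*s/9 + 22/9.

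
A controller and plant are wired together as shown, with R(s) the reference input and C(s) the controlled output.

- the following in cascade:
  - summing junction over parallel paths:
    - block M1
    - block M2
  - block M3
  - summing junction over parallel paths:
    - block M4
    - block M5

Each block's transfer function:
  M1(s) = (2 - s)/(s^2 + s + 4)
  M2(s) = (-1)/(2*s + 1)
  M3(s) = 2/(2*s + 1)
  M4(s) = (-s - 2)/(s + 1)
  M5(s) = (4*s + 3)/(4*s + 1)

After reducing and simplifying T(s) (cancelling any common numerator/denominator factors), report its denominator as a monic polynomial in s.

Answer: s^6 + 13*s^5/4 + 8*s^4 + 181*s^3/16 + 61*s^2/8 + 37*s/16 + 1/4

Working:
Step 1 - reduce the parallel group M1, M2; result (-3*s^2 + 2*s - 2)/(2*s^3 + 3*s^2 + 9*s + 4)
Step 2 - reduce the parallel group M4, M5; result (1 - 2*s)/(4*s^2 + 5*s + 1)
Step 3 - multiply (M1+M2), M3, (M4+M5) (series); result (12*s^3 - 14*s^2 + 12*s - 4)/(16*s^6 + 52*s^5 + 128*s^4 + 181*s^3 + 122*s^2 + 37*s + 4)
That last expression is T(s), already simplified. Scaling its denominator by 1/16 (the reciprocal of the leading coefficient) yields the monic denominator.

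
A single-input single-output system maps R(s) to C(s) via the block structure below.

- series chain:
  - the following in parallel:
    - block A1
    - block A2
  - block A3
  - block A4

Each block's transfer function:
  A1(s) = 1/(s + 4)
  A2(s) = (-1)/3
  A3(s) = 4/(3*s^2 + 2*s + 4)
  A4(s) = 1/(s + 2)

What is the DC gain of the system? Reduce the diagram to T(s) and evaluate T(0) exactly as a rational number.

Step 1: parallel reduction of A1, A2 -> (-s - 1)/(3*s + 12)
Step 2: cascade (A1+A2), A3, A4 -> (-4*s - 4)/(9*s^4 + 60*s^3 + 120*s^2 + 120*s + 96)
That last expression is T(s); at s = 0 only the constant terms survive, so T(0) = -4/96 = -1/24.

Hence the answer: -1/24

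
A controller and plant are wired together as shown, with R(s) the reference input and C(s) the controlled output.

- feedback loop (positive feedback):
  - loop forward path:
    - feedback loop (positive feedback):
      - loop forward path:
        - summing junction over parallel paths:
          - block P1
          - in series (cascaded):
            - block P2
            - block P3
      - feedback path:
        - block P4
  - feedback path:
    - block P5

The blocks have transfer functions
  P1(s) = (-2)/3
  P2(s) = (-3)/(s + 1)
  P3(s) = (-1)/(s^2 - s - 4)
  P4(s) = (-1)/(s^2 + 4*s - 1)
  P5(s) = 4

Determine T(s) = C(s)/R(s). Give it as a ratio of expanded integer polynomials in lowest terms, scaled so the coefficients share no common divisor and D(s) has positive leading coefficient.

The answer is (-2*s^5 - 8*s^4 + 12*s^3 + 57*s^2 + 58*s - 17)/(11*s^5 + 44*s^4 - 68*s^3 - 300*s^2 - 255*s + 97).

Reasoning:
[1] series reduction of P2, P3 = 3/(s^3 - 5*s - 4)
[2] parallel reduction of P1, (P2*P3) = (-2*s^3 + 10*s + 17)/(3*s^3 - 15*s - 12)
[3] apply the feedback formula to (P1+(P2*P3)), P4 = (-2*s^5 - 8*s^4 + 12*s^3 + 57*s^2 + 58*s - 17)/(3*s^5 + 12*s^4 - 20*s^3 - 72*s^2 - 23*s + 29)
[4] reduce the feedback loop with forward [(P1+(P2*P3))/(1-(P1+(P2*P3))*P4)] and return P5 - this is the overall T(s), already in the required normalized form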